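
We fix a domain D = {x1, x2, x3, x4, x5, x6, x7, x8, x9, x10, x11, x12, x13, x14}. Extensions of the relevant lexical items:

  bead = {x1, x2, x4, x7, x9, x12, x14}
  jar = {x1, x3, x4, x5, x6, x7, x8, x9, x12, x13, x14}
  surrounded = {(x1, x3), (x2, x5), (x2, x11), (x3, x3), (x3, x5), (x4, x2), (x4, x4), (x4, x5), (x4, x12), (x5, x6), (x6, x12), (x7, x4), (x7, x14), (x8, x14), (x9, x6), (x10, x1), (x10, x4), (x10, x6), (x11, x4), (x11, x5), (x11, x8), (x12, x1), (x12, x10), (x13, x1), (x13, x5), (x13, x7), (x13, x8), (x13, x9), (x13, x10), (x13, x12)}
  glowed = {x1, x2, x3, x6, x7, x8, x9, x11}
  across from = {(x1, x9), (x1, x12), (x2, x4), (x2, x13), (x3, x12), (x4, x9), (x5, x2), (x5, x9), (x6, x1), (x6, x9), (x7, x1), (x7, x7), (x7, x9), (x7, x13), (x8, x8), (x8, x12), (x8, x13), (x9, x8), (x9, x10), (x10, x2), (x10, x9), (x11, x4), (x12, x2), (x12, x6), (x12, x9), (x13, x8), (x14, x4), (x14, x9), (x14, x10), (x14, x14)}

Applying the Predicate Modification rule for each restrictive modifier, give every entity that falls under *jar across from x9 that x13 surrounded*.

{x1, x5, x7, x12}

⟦across from x9⟧ = {x : ⟨x, x9⟩ ∈ ⟦across from⟧} = {x1, x4, x5, x6, x7, x10, x12, x14}
⟦that x13 surrounded⟧ = {x : ⟨x13, x⟩ ∈ ⟦surrounded⟧} = {x1, x5, x7, x8, x9, x10, x12}
⟦jar⟧ = {x1, x3, x4, x5, x6, x7, x8, x9, x12, x13, x14}
… ∩ ⟦across from x9⟧ = {x1, x3, x4, x5, x6, x7, x8, x9, x12, x13, x14} ∩ {x1, x4, x5, x6, x7, x10, x12, x14} = {x1, x4, x5, x6, x7, x12, x14}
… ∩ ⟦that x13 surrounded⟧ = {x1, x4, x5, x6, x7, x12, x14} ∩ {x1, x5, x7, x8, x9, x10, x12} = {x1, x5, x7, x12}
So ⟦jar across from x9 that x13 surrounded⟧ = {x1, x5, x7, x12}.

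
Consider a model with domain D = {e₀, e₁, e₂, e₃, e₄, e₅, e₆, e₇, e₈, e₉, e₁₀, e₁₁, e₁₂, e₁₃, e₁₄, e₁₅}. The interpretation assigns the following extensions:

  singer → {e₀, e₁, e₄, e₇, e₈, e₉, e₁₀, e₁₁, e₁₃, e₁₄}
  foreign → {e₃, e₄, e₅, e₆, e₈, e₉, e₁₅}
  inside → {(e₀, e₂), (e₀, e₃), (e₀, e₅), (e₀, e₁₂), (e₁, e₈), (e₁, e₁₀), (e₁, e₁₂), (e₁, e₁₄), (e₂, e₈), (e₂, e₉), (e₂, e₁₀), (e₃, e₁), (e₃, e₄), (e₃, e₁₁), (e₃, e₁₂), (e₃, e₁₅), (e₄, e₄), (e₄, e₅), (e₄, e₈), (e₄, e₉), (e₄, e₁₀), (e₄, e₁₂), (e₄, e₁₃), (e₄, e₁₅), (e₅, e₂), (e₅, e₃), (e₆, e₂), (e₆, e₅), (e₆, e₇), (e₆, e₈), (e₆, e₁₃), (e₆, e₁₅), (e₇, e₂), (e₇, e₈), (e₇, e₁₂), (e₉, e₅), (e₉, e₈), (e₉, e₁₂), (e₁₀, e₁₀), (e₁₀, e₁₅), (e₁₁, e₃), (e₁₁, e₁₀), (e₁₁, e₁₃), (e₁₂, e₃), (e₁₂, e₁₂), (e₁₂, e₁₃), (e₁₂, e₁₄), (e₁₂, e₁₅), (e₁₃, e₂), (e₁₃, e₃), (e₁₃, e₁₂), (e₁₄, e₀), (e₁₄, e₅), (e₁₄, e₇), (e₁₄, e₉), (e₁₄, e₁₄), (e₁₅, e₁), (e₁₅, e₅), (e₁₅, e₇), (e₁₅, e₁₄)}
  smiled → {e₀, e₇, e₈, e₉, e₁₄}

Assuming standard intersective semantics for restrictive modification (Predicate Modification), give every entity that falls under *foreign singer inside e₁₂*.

{e₄, e₉}

⟦inside e₁₂⟧ = {x : ⟨x, e₁₂⟩ ∈ ⟦inside⟧} = {e₀, e₁, e₃, e₄, e₇, e₉, e₁₂, e₁₃}
⟦singer⟧ = {e₀, e₁, e₄, e₇, e₈, e₉, e₁₀, e₁₁, e₁₃, e₁₄}
… ∩ ⟦inside e₁₂⟧ = {e₀, e₁, e₄, e₇, e₈, e₉, e₁₀, e₁₁, e₁₃, e₁₄} ∩ {e₀, e₁, e₃, e₄, e₇, e₉, e₁₂, e₁₃} = {e₀, e₁, e₄, e₇, e₉, e₁₃}
… ∩ ⟦foreign⟧ = {e₀, e₁, e₄, e₇, e₉, e₁₃} ∩ {e₃, e₄, e₅, e₆, e₈, e₉, e₁₅} = {e₄, e₉}
So ⟦foreign singer inside e₁₂⟧ = {e₄, e₉}.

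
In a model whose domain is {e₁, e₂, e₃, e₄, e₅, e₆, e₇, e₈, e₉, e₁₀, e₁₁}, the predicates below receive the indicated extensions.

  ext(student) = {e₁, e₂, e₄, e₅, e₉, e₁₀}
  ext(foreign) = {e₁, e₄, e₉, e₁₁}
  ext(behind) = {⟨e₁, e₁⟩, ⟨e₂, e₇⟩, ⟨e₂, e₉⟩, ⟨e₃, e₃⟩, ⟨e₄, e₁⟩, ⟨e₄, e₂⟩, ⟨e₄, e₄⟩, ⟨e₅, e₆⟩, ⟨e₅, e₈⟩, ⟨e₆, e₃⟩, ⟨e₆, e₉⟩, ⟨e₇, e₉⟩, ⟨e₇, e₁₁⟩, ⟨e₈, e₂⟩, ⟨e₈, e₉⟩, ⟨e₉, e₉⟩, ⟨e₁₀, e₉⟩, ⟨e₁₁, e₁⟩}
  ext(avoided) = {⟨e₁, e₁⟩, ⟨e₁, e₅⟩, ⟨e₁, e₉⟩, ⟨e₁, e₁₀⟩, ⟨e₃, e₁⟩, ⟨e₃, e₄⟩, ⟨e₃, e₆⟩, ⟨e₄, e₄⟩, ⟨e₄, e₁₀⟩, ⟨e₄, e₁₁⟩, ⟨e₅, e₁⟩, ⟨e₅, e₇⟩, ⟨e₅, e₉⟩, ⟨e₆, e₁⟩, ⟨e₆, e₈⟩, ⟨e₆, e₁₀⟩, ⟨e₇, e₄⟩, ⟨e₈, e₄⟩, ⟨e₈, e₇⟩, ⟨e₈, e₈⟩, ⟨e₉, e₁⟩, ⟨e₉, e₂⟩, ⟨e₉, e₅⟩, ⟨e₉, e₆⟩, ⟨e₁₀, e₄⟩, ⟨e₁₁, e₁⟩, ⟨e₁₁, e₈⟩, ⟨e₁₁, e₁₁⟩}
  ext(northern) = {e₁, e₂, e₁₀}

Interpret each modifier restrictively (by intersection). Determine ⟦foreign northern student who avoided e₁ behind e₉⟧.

{ }

⟦who avoided e₁⟧ = {x : ⟨x, e₁⟩ ∈ ⟦avoided⟧} = {e₁, e₃, e₅, e₆, e₉, e₁₁}
⟦behind e₉⟧ = {x : ⟨x, e₉⟩ ∈ ⟦behind⟧} = {e₂, e₆, e₇, e₈, e₉, e₁₀}
⟦student⟧ = {e₁, e₂, e₄, e₅, e₉, e₁₀}
… ∩ ⟦who avoided e₁⟧ = {e₁, e₂, e₄, e₅, e₉, e₁₀} ∩ {e₁, e₃, e₅, e₆, e₉, e₁₁} = {e₁, e₅, e₉}
… ∩ ⟦behind e₉⟧ = {e₁, e₅, e₉} ∩ {e₂, e₆, e₇, e₈, e₉, e₁₀} = {e₉}
… ∩ ⟦foreign⟧ = {e₉} ∩ {e₁, e₄, e₉, e₁₁} = {e₉}
… ∩ ⟦northern⟧ = {e₉} ∩ {e₁, e₂, e₁₀} = ∅
So ⟦foreign northern student who avoided e₁ behind e₉⟧ = { }.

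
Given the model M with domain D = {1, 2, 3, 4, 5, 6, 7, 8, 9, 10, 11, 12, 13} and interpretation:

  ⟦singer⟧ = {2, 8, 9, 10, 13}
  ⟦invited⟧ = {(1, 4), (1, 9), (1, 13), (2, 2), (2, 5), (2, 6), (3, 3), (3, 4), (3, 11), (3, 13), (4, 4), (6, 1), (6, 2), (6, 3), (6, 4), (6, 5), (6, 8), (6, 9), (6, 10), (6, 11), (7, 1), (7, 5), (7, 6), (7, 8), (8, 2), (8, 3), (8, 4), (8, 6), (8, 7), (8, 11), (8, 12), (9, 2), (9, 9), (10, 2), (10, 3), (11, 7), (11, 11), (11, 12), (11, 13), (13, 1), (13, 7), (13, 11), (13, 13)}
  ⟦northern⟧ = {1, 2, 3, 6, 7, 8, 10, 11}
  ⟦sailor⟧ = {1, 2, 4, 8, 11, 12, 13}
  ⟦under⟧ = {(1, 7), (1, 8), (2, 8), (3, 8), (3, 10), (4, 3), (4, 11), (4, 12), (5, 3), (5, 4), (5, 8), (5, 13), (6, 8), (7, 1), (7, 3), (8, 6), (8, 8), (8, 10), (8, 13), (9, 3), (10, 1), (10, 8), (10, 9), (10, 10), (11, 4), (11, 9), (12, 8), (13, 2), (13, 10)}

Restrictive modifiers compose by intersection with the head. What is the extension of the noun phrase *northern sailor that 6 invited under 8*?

{1, 2, 8}

⟦that 6 invited⟧ = {x : ⟨6, x⟩ ∈ ⟦invited⟧} = {1, 2, 3, 4, 5, 8, 9, 10, 11}
⟦under 8⟧ = {x : ⟨x, 8⟩ ∈ ⟦under⟧} = {1, 2, 3, 5, 6, 8, 10, 12}
⟦sailor⟧ = {1, 2, 4, 8, 11, 12, 13}
… ∩ ⟦that 6 invited⟧ = {1, 2, 4, 8, 11, 12, 13} ∩ {1, 2, 3, 4, 5, 8, 9, 10, 11} = {1, 2, 4, 8, 11}
… ∩ ⟦under 8⟧ = {1, 2, 4, 8, 11} ∩ {1, 2, 3, 5, 6, 8, 10, 12} = {1, 2, 8}
… ∩ ⟦northern⟧ = {1, 2, 8} ∩ {1, 2, 3, 6, 7, 8, 10, 11} = {1, 2, 8}
So ⟦northern sailor that 6 invited under 8⟧ = {1, 2, 8}.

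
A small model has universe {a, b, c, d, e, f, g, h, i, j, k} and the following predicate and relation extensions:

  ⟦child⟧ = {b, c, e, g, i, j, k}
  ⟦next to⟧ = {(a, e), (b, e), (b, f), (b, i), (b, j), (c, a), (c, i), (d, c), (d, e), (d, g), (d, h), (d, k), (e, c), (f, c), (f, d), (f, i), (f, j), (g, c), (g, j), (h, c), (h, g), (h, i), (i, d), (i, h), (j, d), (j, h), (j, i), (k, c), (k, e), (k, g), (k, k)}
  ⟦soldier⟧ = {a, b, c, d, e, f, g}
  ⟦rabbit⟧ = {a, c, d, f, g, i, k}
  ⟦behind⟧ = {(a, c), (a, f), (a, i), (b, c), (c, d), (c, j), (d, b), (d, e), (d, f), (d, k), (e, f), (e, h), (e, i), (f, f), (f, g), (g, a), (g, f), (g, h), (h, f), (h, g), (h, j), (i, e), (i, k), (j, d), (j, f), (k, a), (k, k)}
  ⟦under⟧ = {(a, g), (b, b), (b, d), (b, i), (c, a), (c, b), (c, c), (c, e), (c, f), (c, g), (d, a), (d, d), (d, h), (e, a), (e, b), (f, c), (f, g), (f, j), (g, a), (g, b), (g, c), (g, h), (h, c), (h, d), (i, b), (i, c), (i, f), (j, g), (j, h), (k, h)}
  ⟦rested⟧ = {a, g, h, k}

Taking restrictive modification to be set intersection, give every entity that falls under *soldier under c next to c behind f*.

⟦under c⟧ = {x : ⟨x, c⟩ ∈ ⟦under⟧} = {c, f, g, h, i}
⟦next to c⟧ = {x : ⟨x, c⟩ ∈ ⟦next to⟧} = {d, e, f, g, h, k}
⟦behind f⟧ = {x : ⟨x, f⟩ ∈ ⟦behind⟧} = {a, d, e, f, g, h, j}
⟦soldier⟧ = {a, b, c, d, e, f, g}
… ∩ ⟦under c⟧ = {a, b, c, d, e, f, g} ∩ {c, f, g, h, i} = {c, f, g}
… ∩ ⟦next to c⟧ = {c, f, g} ∩ {d, e, f, g, h, k} = {f, g}
… ∩ ⟦behind f⟧ = {f, g} ∩ {a, d, e, f, g, h, j} = {f, g}
So ⟦soldier under c next to c behind f⟧ = {f, g}.

{f, g}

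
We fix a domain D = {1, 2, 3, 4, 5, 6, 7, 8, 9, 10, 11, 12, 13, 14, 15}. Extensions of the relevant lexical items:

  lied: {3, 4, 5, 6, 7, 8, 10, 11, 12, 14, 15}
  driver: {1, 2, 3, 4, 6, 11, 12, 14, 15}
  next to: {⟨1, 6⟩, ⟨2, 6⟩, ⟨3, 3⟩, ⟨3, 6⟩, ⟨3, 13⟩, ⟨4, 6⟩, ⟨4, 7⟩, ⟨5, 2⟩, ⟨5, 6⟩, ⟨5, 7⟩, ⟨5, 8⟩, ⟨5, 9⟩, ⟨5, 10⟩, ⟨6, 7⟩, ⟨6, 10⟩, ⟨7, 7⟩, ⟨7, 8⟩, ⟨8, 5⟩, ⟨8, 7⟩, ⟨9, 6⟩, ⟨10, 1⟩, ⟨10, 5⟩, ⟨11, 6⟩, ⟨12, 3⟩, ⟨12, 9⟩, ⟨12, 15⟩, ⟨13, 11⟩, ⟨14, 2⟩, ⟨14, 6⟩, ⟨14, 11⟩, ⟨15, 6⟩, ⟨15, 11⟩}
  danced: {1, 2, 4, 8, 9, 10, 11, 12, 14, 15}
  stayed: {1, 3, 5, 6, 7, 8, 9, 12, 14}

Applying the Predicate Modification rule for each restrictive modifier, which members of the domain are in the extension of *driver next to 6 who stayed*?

{1, 3, 14}

⟦next to 6⟧ = {x : ⟨x, 6⟩ ∈ ⟦next to⟧} = {1, 2, 3, 4, 5, 9, 11, 14, 15}
⟦who stayed⟧ = ⟦stayed⟧ = {1, 3, 5, 6, 7, 8, 9, 12, 14}
⟦driver⟧ = {1, 2, 3, 4, 6, 11, 12, 14, 15}
… ∩ ⟦next to 6⟧ = {1, 2, 3, 4, 6, 11, 12, 14, 15} ∩ {1, 2, 3, 4, 5, 9, 11, 14, 15} = {1, 2, 3, 4, 11, 14, 15}
… ∩ ⟦who stayed⟧ = {1, 2, 3, 4, 11, 14, 15} ∩ {1, 3, 5, 6, 7, 8, 9, 12, 14} = {1, 3, 14}
So ⟦driver next to 6 who stayed⟧ = {1, 3, 14}.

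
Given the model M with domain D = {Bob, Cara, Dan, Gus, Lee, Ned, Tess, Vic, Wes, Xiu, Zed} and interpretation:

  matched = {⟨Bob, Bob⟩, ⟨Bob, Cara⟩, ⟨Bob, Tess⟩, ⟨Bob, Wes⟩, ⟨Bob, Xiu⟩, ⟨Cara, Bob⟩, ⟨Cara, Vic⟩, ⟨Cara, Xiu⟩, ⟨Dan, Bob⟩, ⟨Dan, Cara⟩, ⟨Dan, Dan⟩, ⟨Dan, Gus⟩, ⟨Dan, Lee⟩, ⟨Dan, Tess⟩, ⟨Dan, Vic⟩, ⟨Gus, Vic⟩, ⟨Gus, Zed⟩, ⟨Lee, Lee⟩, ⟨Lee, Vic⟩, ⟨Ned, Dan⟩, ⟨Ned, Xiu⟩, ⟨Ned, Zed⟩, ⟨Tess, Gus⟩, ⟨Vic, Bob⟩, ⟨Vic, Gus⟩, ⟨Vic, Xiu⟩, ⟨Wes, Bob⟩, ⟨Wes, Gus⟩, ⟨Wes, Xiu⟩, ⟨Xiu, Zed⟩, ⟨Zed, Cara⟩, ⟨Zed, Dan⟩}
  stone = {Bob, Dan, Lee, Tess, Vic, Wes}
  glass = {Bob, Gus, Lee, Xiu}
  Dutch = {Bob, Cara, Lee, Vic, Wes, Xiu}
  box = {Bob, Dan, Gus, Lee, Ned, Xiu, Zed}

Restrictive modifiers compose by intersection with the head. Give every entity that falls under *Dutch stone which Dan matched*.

⟦which Dan matched⟧ = {x : ⟨Dan, x⟩ ∈ ⟦matched⟧} = {Bob, Cara, Dan, Gus, Lee, Tess, Vic}
⟦stone⟧ = {Bob, Dan, Lee, Tess, Vic, Wes}
… ∩ ⟦which Dan matched⟧ = {Bob, Dan, Lee, Tess, Vic, Wes} ∩ {Bob, Cara, Dan, Gus, Lee, Tess, Vic} = {Bob, Dan, Lee, Tess, Vic}
… ∩ ⟦Dutch⟧ = {Bob, Dan, Lee, Tess, Vic} ∩ {Bob, Cara, Lee, Vic, Wes, Xiu} = {Bob, Lee, Vic}
So ⟦Dutch stone which Dan matched⟧ = {Bob, Lee, Vic}.

{Bob, Lee, Vic}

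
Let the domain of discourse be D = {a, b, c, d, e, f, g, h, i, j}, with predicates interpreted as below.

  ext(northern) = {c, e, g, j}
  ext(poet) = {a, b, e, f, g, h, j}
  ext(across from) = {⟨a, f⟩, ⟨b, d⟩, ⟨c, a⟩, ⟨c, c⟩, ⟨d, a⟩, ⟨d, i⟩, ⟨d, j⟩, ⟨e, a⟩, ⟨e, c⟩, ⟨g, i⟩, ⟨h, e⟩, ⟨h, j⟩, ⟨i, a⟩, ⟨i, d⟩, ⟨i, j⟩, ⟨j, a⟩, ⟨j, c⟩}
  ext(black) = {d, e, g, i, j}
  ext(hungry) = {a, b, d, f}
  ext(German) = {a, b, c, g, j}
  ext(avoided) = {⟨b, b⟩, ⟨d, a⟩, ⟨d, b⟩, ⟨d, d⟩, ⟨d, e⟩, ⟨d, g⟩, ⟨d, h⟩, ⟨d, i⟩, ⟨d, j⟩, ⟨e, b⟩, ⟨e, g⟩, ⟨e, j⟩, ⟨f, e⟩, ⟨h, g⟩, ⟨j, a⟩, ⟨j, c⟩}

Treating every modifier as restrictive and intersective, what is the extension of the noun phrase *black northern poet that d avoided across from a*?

{e, j}

⟦that d avoided⟧ = {x : ⟨d, x⟩ ∈ ⟦avoided⟧} = {a, b, d, e, g, h, i, j}
⟦across from a⟧ = {x : ⟨x, a⟩ ∈ ⟦across from⟧} = {c, d, e, i, j}
⟦poet⟧ = {a, b, e, f, g, h, j}
… ∩ ⟦that d avoided⟧ = {a, b, e, f, g, h, j} ∩ {a, b, d, e, g, h, i, j} = {a, b, e, g, h, j}
… ∩ ⟦across from a⟧ = {a, b, e, g, h, j} ∩ {c, d, e, i, j} = {e, j}
… ∩ ⟦black⟧ = {e, j} ∩ {d, e, g, i, j} = {e, j}
… ∩ ⟦northern⟧ = {e, j} ∩ {c, e, g, j} = {e, j}
So ⟦black northern poet that d avoided across from a⟧ = {e, j}.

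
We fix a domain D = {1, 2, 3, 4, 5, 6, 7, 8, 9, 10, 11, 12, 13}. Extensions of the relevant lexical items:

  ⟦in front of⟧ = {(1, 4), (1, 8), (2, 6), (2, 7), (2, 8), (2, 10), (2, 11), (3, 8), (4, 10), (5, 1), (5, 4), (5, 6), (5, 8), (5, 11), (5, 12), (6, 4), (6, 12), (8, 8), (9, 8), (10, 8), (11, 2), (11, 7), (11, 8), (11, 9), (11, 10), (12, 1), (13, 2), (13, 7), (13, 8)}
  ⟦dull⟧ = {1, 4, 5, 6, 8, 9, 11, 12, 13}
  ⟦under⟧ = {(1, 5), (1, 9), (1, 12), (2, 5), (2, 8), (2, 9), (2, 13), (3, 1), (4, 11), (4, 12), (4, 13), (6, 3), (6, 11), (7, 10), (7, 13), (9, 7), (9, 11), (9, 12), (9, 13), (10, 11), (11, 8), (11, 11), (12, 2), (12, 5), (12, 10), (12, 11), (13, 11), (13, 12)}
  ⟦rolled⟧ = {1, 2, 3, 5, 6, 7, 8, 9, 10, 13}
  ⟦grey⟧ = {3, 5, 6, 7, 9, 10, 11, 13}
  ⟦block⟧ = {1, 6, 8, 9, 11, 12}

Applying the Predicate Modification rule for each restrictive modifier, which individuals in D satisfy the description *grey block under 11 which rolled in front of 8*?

⟦under 11⟧ = {x : ⟨x, 11⟩ ∈ ⟦under⟧} = {4, 6, 9, 10, 11, 12, 13}
⟦which rolled⟧ = ⟦rolled⟧ = {1, 2, 3, 5, 6, 7, 8, 9, 10, 13}
⟦in front of 8⟧ = {x : ⟨x, 8⟩ ∈ ⟦in front of⟧} = {1, 2, 3, 5, 8, 9, 10, 11, 13}
⟦block⟧ = {1, 6, 8, 9, 11, 12}
… ∩ ⟦under 11⟧ = {1, 6, 8, 9, 11, 12} ∩ {4, 6, 9, 10, 11, 12, 13} = {6, 9, 11, 12}
… ∩ ⟦which rolled⟧ = {6, 9, 11, 12} ∩ {1, 2, 3, 5, 6, 7, 8, 9, 10, 13} = {6, 9}
… ∩ ⟦in front of 8⟧ = {6, 9} ∩ {1, 2, 3, 5, 8, 9, 10, 11, 13} = {9}
… ∩ ⟦grey⟧ = {9} ∩ {3, 5, 6, 7, 9, 10, 11, 13} = {9}
So ⟦grey block under 11 which rolled in front of 8⟧ = {9}.

{9}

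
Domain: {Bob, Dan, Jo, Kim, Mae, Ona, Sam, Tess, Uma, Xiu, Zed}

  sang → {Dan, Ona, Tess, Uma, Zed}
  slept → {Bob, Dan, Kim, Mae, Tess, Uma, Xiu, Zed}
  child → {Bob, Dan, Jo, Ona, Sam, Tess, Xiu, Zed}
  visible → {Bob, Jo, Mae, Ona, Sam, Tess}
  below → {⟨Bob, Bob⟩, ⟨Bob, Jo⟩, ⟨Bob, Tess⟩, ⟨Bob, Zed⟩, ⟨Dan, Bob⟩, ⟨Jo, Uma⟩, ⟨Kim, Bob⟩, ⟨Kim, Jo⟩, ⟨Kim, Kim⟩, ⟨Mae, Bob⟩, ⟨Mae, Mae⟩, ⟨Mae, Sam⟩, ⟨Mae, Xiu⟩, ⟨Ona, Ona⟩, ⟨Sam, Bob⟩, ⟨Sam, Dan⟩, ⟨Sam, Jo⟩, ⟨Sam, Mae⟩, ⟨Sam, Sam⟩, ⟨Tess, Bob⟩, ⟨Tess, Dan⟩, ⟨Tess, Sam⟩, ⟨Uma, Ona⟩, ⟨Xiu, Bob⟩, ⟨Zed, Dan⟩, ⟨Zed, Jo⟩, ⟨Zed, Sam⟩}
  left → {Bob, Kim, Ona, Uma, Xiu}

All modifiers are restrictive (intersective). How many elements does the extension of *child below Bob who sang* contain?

⟦below Bob⟧ = {x : ⟨x, Bob⟩ ∈ ⟦below⟧} = {Bob, Dan, Kim, Mae, Sam, Tess, Xiu}
⟦who sang⟧ = ⟦sang⟧ = {Dan, Ona, Tess, Uma, Zed}
⟦child⟧ = {Bob, Dan, Jo, Ona, Sam, Tess, Xiu, Zed}
… ∩ ⟦below Bob⟧ = {Bob, Dan, Jo, Ona, Sam, Tess, Xiu, Zed} ∩ {Bob, Dan, Kim, Mae, Sam, Tess, Xiu} = {Bob, Dan, Sam, Tess, Xiu}
… ∩ ⟦who sang⟧ = {Bob, Dan, Sam, Tess, Xiu} ∩ {Dan, Ona, Tess, Uma, Zed} = {Dan, Tess}
⟦child below Bob who sang⟧ = {Dan, Tess}, so the cardinality is 2.

2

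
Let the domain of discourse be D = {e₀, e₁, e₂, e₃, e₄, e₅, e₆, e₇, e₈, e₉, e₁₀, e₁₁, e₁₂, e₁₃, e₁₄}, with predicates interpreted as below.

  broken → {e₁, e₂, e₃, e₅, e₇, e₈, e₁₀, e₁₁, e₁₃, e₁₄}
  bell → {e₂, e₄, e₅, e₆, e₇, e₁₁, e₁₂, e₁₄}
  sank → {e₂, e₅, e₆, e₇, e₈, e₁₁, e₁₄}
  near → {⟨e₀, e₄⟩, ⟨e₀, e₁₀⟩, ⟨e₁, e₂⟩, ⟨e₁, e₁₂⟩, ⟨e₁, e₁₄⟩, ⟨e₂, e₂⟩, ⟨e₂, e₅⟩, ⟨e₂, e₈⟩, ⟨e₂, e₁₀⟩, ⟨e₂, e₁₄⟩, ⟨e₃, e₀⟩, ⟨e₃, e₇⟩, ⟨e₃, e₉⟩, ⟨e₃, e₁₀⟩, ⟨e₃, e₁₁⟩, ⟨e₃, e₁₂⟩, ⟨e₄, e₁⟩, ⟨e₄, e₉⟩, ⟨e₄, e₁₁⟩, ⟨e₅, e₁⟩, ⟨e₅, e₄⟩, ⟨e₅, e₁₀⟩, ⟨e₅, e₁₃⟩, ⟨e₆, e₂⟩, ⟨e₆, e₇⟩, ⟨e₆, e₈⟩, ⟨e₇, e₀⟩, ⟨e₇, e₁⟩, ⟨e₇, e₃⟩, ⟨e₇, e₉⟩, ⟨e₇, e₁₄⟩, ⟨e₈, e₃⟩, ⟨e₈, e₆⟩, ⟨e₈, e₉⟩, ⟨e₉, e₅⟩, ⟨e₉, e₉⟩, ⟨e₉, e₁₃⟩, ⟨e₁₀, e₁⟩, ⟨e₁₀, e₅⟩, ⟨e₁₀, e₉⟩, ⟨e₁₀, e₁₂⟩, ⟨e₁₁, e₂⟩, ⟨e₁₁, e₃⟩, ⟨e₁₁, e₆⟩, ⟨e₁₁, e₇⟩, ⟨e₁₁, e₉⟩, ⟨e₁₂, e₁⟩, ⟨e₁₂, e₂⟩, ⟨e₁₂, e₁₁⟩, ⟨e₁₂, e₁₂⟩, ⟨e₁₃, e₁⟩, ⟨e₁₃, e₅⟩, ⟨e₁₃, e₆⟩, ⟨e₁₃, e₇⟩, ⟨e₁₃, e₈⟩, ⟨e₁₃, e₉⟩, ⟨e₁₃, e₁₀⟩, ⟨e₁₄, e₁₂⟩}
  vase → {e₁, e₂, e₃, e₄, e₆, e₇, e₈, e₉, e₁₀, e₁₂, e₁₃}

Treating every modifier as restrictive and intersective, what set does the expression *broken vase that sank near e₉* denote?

⟦that sank⟧ = ⟦sank⟧ = {e₂, e₅, e₆, e₇, e₈, e₁₁, e₁₄}
⟦near e₉⟧ = {x : ⟨x, e₉⟩ ∈ ⟦near⟧} = {e₃, e₄, e₇, e₈, e₉, e₁₀, e₁₁, e₁₃}
⟦vase⟧ = {e₁, e₂, e₃, e₄, e₆, e₇, e₈, e₉, e₁₀, e₁₂, e₁₃}
… ∩ ⟦that sank⟧ = {e₁, e₂, e₃, e₄, e₆, e₇, e₈, e₉, e₁₀, e₁₂, e₁₃} ∩ {e₂, e₅, e₆, e₇, e₈, e₁₁, e₁₄} = {e₂, e₆, e₇, e₈}
… ∩ ⟦near e₉⟧ = {e₂, e₆, e₇, e₈} ∩ {e₃, e₄, e₇, e₈, e₉, e₁₀, e₁₁, e₁₃} = {e₇, e₈}
… ∩ ⟦broken⟧ = {e₇, e₈} ∩ {e₁, e₂, e₃, e₅, e₇, e₈, e₁₀, e₁₁, e₁₃, e₁₄} = {e₇, e₈}
So ⟦broken vase that sank near e₉⟧ = {e₇, e₈}.

{e₇, e₈}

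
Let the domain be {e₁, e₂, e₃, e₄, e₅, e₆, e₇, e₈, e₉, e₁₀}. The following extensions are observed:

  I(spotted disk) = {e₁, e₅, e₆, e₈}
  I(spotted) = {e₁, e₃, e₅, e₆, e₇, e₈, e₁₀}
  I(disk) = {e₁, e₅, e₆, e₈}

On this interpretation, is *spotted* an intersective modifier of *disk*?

yes

⟦spotted⟧ ∩ ⟦disk⟧ = {e₁, e₃, e₅, e₆, e₇, e₈, e₁₀} ∩ {e₁, e₅, e₆, e₈} = {e₁, e₅, e₆, e₈}
Observed ⟦spotted disk⟧ = {e₁, e₅, e₆, e₈}.
These coincide, so the modifier is intersective here.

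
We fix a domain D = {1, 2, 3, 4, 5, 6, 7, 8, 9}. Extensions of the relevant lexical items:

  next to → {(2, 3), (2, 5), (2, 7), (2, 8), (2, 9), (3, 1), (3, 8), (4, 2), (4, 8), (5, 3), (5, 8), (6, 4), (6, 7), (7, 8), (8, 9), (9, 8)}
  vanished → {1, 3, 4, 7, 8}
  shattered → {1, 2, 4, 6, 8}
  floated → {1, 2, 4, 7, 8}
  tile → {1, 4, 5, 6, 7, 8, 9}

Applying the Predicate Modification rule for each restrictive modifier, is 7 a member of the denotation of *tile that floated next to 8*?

yes

⟦that floated⟧ = ⟦floated⟧ = {1, 2, 4, 7, 8}
⟦next to 8⟧ = {x : ⟨x, 8⟩ ∈ ⟦next to⟧} = {2, 3, 4, 5, 7, 9}
⟦tile⟧ = {1, 4, 5, 6, 7, 8, 9}
… ∩ ⟦that floated⟧ = {1, 4, 5, 6, 7, 8, 9} ∩ {1, 2, 4, 7, 8} = {1, 4, 7, 8}
… ∩ ⟦next to 8⟧ = {1, 4, 7, 8} ∩ {2, 3, 4, 5, 7, 9} = {4, 7}
⟦tile that floated next to 8⟧ = {4, 7}; 7 ∈ this set.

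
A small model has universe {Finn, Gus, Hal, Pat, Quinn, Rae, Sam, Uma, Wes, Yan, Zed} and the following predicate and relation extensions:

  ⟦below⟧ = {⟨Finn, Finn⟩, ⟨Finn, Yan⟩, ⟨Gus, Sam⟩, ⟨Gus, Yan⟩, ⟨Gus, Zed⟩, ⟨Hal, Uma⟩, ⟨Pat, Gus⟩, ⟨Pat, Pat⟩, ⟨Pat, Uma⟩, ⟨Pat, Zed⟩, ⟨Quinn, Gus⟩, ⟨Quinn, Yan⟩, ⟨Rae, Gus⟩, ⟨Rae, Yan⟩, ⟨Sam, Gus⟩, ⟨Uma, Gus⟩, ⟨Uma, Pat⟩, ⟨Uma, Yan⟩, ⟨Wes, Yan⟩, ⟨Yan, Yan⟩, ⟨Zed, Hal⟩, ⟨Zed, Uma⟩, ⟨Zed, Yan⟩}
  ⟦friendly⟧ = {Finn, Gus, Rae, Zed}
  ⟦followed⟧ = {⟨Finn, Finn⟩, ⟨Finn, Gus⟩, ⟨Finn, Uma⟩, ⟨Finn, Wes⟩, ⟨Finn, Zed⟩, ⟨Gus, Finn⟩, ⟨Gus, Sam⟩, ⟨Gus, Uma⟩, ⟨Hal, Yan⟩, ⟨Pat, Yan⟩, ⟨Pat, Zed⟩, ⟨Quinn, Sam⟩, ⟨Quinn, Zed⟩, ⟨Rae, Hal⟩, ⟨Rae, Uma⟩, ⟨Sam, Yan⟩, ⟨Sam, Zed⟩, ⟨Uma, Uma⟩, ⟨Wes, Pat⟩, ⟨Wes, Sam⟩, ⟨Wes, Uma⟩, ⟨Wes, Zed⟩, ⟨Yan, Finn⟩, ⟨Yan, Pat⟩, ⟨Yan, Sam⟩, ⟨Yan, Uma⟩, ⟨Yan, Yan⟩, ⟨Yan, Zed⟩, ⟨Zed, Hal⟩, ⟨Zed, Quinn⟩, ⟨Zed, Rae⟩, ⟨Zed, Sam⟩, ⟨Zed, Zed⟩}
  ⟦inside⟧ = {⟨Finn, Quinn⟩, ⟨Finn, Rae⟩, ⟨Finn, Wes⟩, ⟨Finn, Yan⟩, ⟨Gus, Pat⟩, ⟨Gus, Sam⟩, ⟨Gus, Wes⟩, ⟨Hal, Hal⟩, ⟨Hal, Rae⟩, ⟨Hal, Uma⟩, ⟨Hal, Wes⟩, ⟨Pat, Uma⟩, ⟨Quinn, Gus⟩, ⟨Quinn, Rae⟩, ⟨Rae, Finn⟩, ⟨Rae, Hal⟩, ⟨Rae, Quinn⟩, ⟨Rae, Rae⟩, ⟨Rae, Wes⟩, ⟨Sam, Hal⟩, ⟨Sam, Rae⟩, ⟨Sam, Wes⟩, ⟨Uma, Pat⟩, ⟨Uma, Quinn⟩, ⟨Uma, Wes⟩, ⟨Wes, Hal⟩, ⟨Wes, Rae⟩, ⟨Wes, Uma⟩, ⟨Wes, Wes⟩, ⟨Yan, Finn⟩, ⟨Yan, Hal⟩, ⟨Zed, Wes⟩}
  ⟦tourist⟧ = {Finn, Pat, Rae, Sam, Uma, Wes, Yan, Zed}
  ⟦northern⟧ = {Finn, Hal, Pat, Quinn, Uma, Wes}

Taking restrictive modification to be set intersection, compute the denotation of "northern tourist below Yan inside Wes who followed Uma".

{Finn, Uma, Wes}

⟦below Yan⟧ = {x : ⟨x, Yan⟩ ∈ ⟦below⟧} = {Finn, Gus, Quinn, Rae, Uma, Wes, Yan, Zed}
⟦inside Wes⟧ = {x : ⟨x, Wes⟩ ∈ ⟦inside⟧} = {Finn, Gus, Hal, Rae, Sam, Uma, Wes, Zed}
⟦who followed Uma⟧ = {x : ⟨x, Uma⟩ ∈ ⟦followed⟧} = {Finn, Gus, Rae, Uma, Wes, Yan}
⟦tourist⟧ = {Finn, Pat, Rae, Sam, Uma, Wes, Yan, Zed}
… ∩ ⟦below Yan⟧ = {Finn, Pat, Rae, Sam, Uma, Wes, Yan, Zed} ∩ {Finn, Gus, Quinn, Rae, Uma, Wes, Yan, Zed} = {Finn, Rae, Uma, Wes, Yan, Zed}
… ∩ ⟦inside Wes⟧ = {Finn, Rae, Uma, Wes, Yan, Zed} ∩ {Finn, Gus, Hal, Rae, Sam, Uma, Wes, Zed} = {Finn, Rae, Uma, Wes, Zed}
… ∩ ⟦who followed Uma⟧ = {Finn, Rae, Uma, Wes, Zed} ∩ {Finn, Gus, Rae, Uma, Wes, Yan} = {Finn, Rae, Uma, Wes}
… ∩ ⟦northern⟧ = {Finn, Rae, Uma, Wes} ∩ {Finn, Hal, Pat, Quinn, Uma, Wes} = {Finn, Uma, Wes}
So ⟦northern tourist below Yan inside Wes who followed Uma⟧ = {Finn, Uma, Wes}.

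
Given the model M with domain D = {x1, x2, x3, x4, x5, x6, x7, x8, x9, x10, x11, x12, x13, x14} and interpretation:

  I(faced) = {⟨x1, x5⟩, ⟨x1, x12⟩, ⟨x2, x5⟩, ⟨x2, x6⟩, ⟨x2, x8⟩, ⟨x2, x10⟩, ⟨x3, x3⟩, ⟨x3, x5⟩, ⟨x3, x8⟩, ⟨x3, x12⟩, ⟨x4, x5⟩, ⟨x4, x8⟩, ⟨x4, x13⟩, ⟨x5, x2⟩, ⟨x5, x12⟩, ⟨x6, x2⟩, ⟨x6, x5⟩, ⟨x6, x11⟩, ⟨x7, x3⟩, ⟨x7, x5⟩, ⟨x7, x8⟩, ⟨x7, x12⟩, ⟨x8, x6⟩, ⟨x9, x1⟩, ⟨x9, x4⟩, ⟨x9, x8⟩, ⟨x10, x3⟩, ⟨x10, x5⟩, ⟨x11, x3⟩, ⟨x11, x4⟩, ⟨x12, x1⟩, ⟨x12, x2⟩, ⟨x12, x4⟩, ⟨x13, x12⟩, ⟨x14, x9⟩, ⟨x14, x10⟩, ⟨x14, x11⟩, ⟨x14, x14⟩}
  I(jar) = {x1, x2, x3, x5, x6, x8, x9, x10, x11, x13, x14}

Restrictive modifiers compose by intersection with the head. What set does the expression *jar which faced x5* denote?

{x1, x2, x3, x6, x10}

⟦which faced x5⟧ = {x : ⟨x, x5⟩ ∈ ⟦faced⟧} = {x1, x2, x3, x4, x6, x7, x10}
⟦jar⟧ = {x1, x2, x3, x5, x6, x8, x9, x10, x11, x13, x14}
… ∩ ⟦which faced x5⟧ = {x1, x2, x3, x5, x6, x8, x9, x10, x11, x13, x14} ∩ {x1, x2, x3, x4, x6, x7, x10} = {x1, x2, x3, x6, x10}
So ⟦jar which faced x5⟧ = {x1, x2, x3, x6, x10}.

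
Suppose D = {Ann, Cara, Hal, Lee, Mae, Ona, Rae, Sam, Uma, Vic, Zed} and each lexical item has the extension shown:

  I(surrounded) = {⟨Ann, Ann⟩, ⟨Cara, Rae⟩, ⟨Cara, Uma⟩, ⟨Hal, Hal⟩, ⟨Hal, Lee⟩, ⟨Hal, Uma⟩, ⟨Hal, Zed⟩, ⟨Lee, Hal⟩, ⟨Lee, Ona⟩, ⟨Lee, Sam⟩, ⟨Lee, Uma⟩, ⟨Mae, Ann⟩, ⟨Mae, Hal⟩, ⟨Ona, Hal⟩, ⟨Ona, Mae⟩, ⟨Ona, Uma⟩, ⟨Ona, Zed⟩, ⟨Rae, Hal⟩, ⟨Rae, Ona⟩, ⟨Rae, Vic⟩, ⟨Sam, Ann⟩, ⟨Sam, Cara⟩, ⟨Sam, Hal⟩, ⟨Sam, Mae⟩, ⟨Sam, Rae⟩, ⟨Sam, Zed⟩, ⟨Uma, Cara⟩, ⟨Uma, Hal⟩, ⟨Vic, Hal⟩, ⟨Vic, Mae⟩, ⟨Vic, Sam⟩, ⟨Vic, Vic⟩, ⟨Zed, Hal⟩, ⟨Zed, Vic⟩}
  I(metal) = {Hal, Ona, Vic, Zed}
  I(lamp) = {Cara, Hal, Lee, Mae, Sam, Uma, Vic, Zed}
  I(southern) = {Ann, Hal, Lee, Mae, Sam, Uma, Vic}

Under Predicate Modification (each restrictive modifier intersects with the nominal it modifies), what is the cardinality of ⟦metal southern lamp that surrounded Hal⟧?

2

⟦that surrounded Hal⟧ = {x : ⟨x, Hal⟩ ∈ ⟦surrounded⟧} = {Hal, Lee, Mae, Ona, Rae, Sam, Uma, Vic, Zed}
⟦lamp⟧ = {Cara, Hal, Lee, Mae, Sam, Uma, Vic, Zed}
… ∩ ⟦that surrounded Hal⟧ = {Cara, Hal, Lee, Mae, Sam, Uma, Vic, Zed} ∩ {Hal, Lee, Mae, Ona, Rae, Sam, Uma, Vic, Zed} = {Hal, Lee, Mae, Sam, Uma, Vic, Zed}
… ∩ ⟦metal⟧ = {Hal, Lee, Mae, Sam, Uma, Vic, Zed} ∩ {Hal, Ona, Vic, Zed} = {Hal, Vic, Zed}
… ∩ ⟦southern⟧ = {Hal, Vic, Zed} ∩ {Ann, Hal, Lee, Mae, Sam, Uma, Vic} = {Hal, Vic}
⟦metal southern lamp that surrounded Hal⟧ = {Hal, Vic}, so the cardinality is 2.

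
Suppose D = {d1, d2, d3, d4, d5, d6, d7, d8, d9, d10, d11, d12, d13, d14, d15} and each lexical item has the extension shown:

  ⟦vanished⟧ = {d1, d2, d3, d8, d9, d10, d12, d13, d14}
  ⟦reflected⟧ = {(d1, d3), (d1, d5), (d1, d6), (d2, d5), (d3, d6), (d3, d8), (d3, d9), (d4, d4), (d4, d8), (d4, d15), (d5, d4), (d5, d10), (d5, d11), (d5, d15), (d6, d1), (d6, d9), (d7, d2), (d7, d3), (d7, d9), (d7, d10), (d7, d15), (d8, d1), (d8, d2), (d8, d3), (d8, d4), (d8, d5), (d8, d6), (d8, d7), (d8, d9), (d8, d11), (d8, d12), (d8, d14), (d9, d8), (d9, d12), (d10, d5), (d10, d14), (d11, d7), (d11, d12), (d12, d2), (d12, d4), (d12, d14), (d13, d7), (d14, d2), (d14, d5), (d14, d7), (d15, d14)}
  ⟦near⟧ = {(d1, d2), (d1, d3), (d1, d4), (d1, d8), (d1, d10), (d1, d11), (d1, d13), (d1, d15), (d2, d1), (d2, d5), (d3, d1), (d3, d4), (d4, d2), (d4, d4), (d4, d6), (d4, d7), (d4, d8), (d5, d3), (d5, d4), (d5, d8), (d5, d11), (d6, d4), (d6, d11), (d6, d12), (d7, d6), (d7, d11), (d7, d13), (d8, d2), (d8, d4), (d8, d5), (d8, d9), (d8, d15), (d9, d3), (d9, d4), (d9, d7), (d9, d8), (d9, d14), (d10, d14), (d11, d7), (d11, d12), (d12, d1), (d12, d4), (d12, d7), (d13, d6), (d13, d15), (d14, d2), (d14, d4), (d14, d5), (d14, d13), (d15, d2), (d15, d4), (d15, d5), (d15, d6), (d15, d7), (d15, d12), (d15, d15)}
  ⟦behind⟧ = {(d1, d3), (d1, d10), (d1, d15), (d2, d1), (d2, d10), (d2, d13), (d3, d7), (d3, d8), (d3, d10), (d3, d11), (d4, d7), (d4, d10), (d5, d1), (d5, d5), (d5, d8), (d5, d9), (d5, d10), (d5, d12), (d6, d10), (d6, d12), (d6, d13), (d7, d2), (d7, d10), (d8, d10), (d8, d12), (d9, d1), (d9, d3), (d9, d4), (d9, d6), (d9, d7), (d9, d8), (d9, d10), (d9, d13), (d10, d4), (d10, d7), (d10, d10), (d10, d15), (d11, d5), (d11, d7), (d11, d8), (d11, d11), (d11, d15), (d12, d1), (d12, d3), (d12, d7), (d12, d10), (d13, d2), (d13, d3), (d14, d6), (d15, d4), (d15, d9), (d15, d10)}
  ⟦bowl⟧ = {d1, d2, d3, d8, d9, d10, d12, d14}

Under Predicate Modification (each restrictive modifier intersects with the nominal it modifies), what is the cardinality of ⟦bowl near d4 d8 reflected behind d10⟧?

⟦near d4⟧ = {x : ⟨x, d4⟩ ∈ ⟦near⟧} = {d1, d3, d4, d5, d6, d8, d9, d12, d14, d15}
⟦d8 reflected⟧ = {x : ⟨d8, x⟩ ∈ ⟦reflected⟧} = {d1, d2, d3, d4, d5, d6, d7, d9, d11, d12, d14}
⟦behind d10⟧ = {x : ⟨x, d10⟩ ∈ ⟦behind⟧} = {d1, d2, d3, d4, d5, d6, d7, d8, d9, d10, d12, d15}
⟦bowl⟧ = {d1, d2, d3, d8, d9, d10, d12, d14}
… ∩ ⟦near d4⟧ = {d1, d2, d3, d8, d9, d10, d12, d14} ∩ {d1, d3, d4, d5, d6, d8, d9, d12, d14, d15} = {d1, d3, d8, d9, d12, d14}
… ∩ ⟦d8 reflected⟧ = {d1, d3, d8, d9, d12, d14} ∩ {d1, d2, d3, d4, d5, d6, d7, d9, d11, d12, d14} = {d1, d3, d9, d12, d14}
… ∩ ⟦behind d10⟧ = {d1, d3, d9, d12, d14} ∩ {d1, d2, d3, d4, d5, d6, d7, d8, d9, d10, d12, d15} = {d1, d3, d9, d12}
⟦bowl near d4 d8 reflected behind d10⟧ = {d1, d3, d9, d12}, so the cardinality is 4.

4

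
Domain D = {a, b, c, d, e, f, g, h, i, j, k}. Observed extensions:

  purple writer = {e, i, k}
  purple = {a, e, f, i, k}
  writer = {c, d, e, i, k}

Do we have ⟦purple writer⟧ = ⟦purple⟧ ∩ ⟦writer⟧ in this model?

⟦purple⟧ ∩ ⟦writer⟧ = {a, e, f, i, k} ∩ {c, d, e, i, k} = {e, i, k}
Observed ⟦purple writer⟧ = {e, i, k}.
These coincide, so the modifier is intersective here.

yes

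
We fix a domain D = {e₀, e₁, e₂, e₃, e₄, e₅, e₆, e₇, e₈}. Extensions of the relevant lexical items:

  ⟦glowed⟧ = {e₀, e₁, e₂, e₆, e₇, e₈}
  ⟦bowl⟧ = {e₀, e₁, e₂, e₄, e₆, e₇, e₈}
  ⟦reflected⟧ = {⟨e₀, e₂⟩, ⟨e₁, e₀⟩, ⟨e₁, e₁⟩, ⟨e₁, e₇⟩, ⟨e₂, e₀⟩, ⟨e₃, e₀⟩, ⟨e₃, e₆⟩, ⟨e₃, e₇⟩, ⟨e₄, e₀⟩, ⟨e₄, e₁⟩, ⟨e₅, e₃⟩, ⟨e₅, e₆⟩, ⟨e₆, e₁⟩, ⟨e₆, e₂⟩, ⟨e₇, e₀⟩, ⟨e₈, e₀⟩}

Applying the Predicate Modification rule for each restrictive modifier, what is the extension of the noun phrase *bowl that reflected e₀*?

{e₁, e₂, e₄, e₇, e₈}

⟦that reflected e₀⟧ = {x : ⟨x, e₀⟩ ∈ ⟦reflected⟧} = {e₁, e₂, e₃, e₄, e₇, e₈}
⟦bowl⟧ = {e₀, e₁, e₂, e₄, e₆, e₇, e₈}
… ∩ ⟦that reflected e₀⟧ = {e₀, e₁, e₂, e₄, e₆, e₇, e₈} ∩ {e₁, e₂, e₃, e₄, e₇, e₈} = {e₁, e₂, e₄, e₇, e₈}
So ⟦bowl that reflected e₀⟧ = {e₁, e₂, e₄, e₇, e₈}.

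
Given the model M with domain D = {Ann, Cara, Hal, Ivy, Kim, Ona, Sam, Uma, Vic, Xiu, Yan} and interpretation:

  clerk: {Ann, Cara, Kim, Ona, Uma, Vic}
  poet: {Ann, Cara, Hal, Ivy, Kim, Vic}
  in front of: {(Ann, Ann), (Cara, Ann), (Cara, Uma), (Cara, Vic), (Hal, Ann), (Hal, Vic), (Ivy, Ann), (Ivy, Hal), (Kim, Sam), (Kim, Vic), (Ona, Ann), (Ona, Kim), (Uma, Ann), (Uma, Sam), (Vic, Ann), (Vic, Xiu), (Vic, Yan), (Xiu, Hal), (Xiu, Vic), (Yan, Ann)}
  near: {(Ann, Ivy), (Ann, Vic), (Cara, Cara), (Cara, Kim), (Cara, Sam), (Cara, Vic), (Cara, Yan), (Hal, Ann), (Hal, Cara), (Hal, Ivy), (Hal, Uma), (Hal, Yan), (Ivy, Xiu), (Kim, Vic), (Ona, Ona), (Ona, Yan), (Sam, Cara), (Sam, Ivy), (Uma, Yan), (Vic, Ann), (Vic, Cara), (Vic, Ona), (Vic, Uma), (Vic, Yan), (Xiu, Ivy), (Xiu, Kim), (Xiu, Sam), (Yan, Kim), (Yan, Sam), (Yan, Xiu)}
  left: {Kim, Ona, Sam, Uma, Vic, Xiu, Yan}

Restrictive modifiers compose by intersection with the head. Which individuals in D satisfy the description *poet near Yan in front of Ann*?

⟦near Yan⟧ = {x : ⟨x, Yan⟩ ∈ ⟦near⟧} = {Cara, Hal, Ona, Uma, Vic}
⟦in front of Ann⟧ = {x : ⟨x, Ann⟩ ∈ ⟦in front of⟧} = {Ann, Cara, Hal, Ivy, Ona, Uma, Vic, Yan}
⟦poet⟧ = {Ann, Cara, Hal, Ivy, Kim, Vic}
… ∩ ⟦near Yan⟧ = {Ann, Cara, Hal, Ivy, Kim, Vic} ∩ {Cara, Hal, Ona, Uma, Vic} = {Cara, Hal, Vic}
… ∩ ⟦in front of Ann⟧ = {Cara, Hal, Vic} ∩ {Ann, Cara, Hal, Ivy, Ona, Uma, Vic, Yan} = {Cara, Hal, Vic}
So ⟦poet near Yan in front of Ann⟧ = {Cara, Hal, Vic}.

{Cara, Hal, Vic}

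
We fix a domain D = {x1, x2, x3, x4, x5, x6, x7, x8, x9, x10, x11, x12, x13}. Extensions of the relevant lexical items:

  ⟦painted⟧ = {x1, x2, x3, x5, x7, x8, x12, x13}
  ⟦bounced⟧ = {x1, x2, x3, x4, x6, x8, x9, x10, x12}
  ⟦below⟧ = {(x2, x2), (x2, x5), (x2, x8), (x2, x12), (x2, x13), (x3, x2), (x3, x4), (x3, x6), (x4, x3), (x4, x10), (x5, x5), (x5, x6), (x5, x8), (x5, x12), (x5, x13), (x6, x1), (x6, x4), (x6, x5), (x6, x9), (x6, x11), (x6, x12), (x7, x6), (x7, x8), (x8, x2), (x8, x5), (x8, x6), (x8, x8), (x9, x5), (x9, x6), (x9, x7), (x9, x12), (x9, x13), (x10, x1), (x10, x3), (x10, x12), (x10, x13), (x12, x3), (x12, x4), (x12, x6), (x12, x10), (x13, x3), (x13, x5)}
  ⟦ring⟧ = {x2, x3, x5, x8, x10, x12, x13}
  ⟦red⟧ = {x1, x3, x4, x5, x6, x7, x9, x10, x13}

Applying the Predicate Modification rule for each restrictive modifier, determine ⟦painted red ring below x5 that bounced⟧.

⟦below x5⟧ = {x : ⟨x, x5⟩ ∈ ⟦below⟧} = {x2, x5, x6, x8, x9, x13}
⟦that bounced⟧ = ⟦bounced⟧ = {x1, x2, x3, x4, x6, x8, x9, x10, x12}
⟦ring⟧ = {x2, x3, x5, x8, x10, x12, x13}
… ∩ ⟦below x5⟧ = {x2, x3, x5, x8, x10, x12, x13} ∩ {x2, x5, x6, x8, x9, x13} = {x2, x5, x8, x13}
… ∩ ⟦that bounced⟧ = {x2, x5, x8, x13} ∩ {x1, x2, x3, x4, x6, x8, x9, x10, x12} = {x2, x8}
… ∩ ⟦painted⟧ = {x2, x8} ∩ {x1, x2, x3, x5, x7, x8, x12, x13} = {x2, x8}
… ∩ ⟦red⟧ = {x2, x8} ∩ {x1, x3, x4, x5, x6, x7, x9, x10, x13} = ∅
So ⟦painted red ring below x5 that bounced⟧ = ∅.

∅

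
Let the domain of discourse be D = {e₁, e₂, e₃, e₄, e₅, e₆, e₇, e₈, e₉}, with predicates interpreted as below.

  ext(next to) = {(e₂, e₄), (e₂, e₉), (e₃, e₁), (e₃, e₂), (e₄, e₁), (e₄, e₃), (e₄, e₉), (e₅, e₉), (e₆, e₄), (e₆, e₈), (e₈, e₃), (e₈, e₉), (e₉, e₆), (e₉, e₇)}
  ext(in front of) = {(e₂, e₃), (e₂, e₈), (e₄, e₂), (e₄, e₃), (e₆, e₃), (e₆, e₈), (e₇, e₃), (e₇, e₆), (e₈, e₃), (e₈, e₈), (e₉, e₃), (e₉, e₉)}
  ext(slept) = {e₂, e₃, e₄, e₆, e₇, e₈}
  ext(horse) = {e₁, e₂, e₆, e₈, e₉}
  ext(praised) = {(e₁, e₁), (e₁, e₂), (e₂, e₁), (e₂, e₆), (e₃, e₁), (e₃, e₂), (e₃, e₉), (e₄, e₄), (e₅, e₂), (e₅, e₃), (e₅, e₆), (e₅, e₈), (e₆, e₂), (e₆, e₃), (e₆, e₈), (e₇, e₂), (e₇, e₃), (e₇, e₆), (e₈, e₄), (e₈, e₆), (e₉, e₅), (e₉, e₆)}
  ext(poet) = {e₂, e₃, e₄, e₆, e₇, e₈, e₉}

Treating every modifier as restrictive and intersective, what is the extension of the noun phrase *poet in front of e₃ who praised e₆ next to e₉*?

{e₂, e₈}

⟦in front of e₃⟧ = {x : ⟨x, e₃⟩ ∈ ⟦in front of⟧} = {e₂, e₄, e₆, e₇, e₈, e₉}
⟦who praised e₆⟧ = {x : ⟨x, e₆⟩ ∈ ⟦praised⟧} = {e₂, e₅, e₇, e₈, e₉}
⟦next to e₉⟧ = {x : ⟨x, e₉⟩ ∈ ⟦next to⟧} = {e₂, e₄, e₅, e₈}
⟦poet⟧ = {e₂, e₃, e₄, e₆, e₇, e₈, e₉}
… ∩ ⟦in front of e₃⟧ = {e₂, e₃, e₄, e₆, e₇, e₈, e₉} ∩ {e₂, e₄, e₆, e₇, e₈, e₉} = {e₂, e₄, e₆, e₇, e₈, e₉}
… ∩ ⟦who praised e₆⟧ = {e₂, e₄, e₆, e₇, e₈, e₉} ∩ {e₂, e₅, e₇, e₈, e₉} = {e₂, e₇, e₈, e₉}
… ∩ ⟦next to e₉⟧ = {e₂, e₇, e₈, e₉} ∩ {e₂, e₄, e₅, e₈} = {e₂, e₈}
So ⟦poet in front of e₃ who praised e₆ next to e₉⟧ = {e₂, e₈}.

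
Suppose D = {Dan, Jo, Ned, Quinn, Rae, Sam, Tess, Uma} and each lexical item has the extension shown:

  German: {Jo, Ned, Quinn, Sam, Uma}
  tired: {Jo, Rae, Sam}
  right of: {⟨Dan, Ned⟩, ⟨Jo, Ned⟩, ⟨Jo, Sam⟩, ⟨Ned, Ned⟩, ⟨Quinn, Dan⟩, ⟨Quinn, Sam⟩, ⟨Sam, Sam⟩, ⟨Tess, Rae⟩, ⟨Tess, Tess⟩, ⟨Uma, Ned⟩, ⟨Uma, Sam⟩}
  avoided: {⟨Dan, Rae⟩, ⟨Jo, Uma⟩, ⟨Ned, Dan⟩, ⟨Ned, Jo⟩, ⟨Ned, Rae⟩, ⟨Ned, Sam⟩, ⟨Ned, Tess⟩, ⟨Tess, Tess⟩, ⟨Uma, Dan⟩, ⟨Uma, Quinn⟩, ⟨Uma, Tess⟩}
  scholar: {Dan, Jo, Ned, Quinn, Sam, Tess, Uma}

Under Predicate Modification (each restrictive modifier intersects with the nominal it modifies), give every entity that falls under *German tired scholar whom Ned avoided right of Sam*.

{Jo, Sam}

⟦whom Ned avoided⟧ = {x : ⟨Ned, x⟩ ∈ ⟦avoided⟧} = {Dan, Jo, Rae, Sam, Tess}
⟦right of Sam⟧ = {x : ⟨x, Sam⟩ ∈ ⟦right of⟧} = {Jo, Quinn, Sam, Uma}
⟦scholar⟧ = {Dan, Jo, Ned, Quinn, Sam, Tess, Uma}
… ∩ ⟦whom Ned avoided⟧ = {Dan, Jo, Ned, Quinn, Sam, Tess, Uma} ∩ {Dan, Jo, Rae, Sam, Tess} = {Dan, Jo, Sam, Tess}
… ∩ ⟦right of Sam⟧ = {Dan, Jo, Sam, Tess} ∩ {Jo, Quinn, Sam, Uma} = {Jo, Sam}
… ∩ ⟦German⟧ = {Jo, Sam} ∩ {Jo, Ned, Quinn, Sam, Uma} = {Jo, Sam}
… ∩ ⟦tired⟧ = {Jo, Sam} ∩ {Jo, Rae, Sam} = {Jo, Sam}
So ⟦German tired scholar whom Ned avoided right of Sam⟧ = {Jo, Sam}.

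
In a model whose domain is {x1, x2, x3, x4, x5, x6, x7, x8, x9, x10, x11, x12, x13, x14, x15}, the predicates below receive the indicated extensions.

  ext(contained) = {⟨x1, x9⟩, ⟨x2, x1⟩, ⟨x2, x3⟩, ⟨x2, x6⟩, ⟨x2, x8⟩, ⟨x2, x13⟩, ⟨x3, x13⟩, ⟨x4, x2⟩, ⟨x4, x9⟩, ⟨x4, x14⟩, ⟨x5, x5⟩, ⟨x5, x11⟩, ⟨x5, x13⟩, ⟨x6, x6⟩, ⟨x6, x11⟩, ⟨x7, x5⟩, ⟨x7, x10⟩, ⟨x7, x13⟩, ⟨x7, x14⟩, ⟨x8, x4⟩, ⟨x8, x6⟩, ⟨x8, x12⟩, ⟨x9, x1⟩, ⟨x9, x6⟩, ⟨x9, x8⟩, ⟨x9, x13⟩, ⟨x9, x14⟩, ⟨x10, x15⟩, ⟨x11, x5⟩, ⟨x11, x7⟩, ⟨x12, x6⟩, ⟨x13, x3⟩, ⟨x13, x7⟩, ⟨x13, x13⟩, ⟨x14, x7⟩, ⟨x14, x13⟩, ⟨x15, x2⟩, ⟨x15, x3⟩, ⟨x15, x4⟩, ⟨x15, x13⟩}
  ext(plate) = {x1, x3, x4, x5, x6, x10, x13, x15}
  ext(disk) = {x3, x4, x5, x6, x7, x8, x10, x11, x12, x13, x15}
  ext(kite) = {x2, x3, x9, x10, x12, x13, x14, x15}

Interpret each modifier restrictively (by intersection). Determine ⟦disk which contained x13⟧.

{x3, x5, x7, x13, x15}

⟦which contained x13⟧ = {x : ⟨x, x13⟩ ∈ ⟦contained⟧} = {x2, x3, x5, x7, x9, x13, x14, x15}
⟦disk⟧ = {x3, x4, x5, x6, x7, x8, x10, x11, x12, x13, x15}
… ∩ ⟦which contained x13⟧ = {x3, x4, x5, x6, x7, x8, x10, x11, x12, x13, x15} ∩ {x2, x3, x5, x7, x9, x13, x14, x15} = {x3, x5, x7, x13, x15}
So ⟦disk which contained x13⟧ = {x3, x5, x7, x13, x15}.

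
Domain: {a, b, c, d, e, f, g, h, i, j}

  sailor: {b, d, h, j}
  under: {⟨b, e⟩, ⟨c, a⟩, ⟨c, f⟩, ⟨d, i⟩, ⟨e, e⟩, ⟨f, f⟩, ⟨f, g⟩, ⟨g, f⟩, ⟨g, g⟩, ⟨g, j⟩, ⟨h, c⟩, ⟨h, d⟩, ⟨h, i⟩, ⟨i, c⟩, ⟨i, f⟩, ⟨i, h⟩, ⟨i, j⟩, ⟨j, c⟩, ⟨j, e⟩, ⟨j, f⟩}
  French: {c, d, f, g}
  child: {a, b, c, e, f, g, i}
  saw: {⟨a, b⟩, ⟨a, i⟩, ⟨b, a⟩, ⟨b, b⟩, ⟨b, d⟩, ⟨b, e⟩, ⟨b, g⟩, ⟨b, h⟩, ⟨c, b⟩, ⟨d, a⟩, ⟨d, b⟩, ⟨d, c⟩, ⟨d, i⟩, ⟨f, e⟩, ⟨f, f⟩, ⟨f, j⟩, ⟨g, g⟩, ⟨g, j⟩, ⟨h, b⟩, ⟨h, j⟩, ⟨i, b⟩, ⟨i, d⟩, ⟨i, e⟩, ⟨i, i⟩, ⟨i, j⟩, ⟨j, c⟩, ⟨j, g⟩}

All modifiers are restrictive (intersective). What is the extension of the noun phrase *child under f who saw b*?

⟦under f⟧ = {x : ⟨x, f⟩ ∈ ⟦under⟧} = {c, f, g, i, j}
⟦who saw b⟧ = {x : ⟨x, b⟩ ∈ ⟦saw⟧} = {a, b, c, d, h, i}
⟦child⟧ = {a, b, c, e, f, g, i}
… ∩ ⟦under f⟧ = {a, b, c, e, f, g, i} ∩ {c, f, g, i, j} = {c, f, g, i}
… ∩ ⟦who saw b⟧ = {c, f, g, i} ∩ {a, b, c, d, h, i} = {c, i}
So ⟦child under f who saw b⟧ = {c, i}.

{c, i}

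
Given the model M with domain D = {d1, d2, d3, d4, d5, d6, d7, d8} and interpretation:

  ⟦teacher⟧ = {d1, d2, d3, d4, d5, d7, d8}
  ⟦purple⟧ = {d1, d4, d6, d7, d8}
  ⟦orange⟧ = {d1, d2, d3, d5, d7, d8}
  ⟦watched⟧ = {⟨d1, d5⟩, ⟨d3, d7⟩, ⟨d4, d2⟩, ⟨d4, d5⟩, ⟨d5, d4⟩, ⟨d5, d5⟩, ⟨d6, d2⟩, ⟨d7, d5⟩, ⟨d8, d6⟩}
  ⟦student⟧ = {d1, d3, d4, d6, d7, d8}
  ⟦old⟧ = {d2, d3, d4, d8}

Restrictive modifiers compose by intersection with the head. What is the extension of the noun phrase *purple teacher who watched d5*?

{d1, d4, d7}

⟦who watched d5⟧ = {x : ⟨x, d5⟩ ∈ ⟦watched⟧} = {d1, d4, d5, d7}
⟦teacher⟧ = {d1, d2, d3, d4, d5, d7, d8}
… ∩ ⟦who watched d5⟧ = {d1, d2, d3, d4, d5, d7, d8} ∩ {d1, d4, d5, d7} = {d1, d4, d5, d7}
… ∩ ⟦purple⟧ = {d1, d4, d5, d7} ∩ {d1, d4, d6, d7, d8} = {d1, d4, d7}
So ⟦purple teacher who watched d5⟧ = {d1, d4, d7}.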